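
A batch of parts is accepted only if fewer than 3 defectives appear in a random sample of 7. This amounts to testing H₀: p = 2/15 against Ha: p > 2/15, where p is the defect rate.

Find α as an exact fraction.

α = P(reject H₀ | H₀ true) = P(Y ≥ 3 | p = 2/15), Y ~ Binomial(7, 2/15).
Computing the lower-tail complement: 1 − 10767497/11390625 = 623128/11390625.

623128/11390625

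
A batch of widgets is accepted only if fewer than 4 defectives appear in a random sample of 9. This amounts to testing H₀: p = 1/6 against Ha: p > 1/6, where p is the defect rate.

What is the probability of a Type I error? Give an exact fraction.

241973/5038848

α = P(reject H₀ | H₀ true) = P(X ≥ 4 | p = 1/6), X ~ Binomial(9, 1/6).
Via the complement, α = 1 − Σ_{j=0}^{3} C(9,j)(1/6)^j(5/6)^{9-j} = 241973/5038848.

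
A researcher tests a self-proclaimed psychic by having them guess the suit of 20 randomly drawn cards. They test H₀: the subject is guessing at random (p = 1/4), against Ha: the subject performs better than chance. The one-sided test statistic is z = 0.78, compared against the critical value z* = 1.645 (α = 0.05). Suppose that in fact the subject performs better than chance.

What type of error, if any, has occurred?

Type II error

Since z = 0.78 ≤ z* = 1.645, H₀ is not rejected.
H₀ is false (actually the subject performs better than chance).
Failing to reject a false H₀ is a Type II error.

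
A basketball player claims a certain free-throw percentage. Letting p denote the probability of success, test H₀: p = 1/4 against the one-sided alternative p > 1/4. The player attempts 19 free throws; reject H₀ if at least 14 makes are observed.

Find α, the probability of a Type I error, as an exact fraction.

α = P(reject H₀ | H₀ true) = P(S ≥ 14 | p = 1/4), with S ~ Binomial(19, 1/4).
Summing C(19,j)(1/4)^j(3/4)^{19−j} for j = 14,…,19 gives 395915/34359738368.

395915/34359738368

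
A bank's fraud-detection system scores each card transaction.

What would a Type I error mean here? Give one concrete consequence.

With the conventional null hypothesis that the transaction is legitimate:
A Type I error is rejecting H₀ when H₀ is true.
Here that means blocking the transaction and freezing the card when actually the transaction is legitimate.

A Type I error would mean concluding that the transaction is fraudulent when in fact the transaction is legitimate. Consequence: a legitimate purchase is declined and the customer's card is frozen.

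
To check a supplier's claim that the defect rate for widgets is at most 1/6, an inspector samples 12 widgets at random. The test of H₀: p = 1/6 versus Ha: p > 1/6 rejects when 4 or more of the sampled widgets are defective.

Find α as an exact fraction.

Under H₀, Y ~ Binomial(12, 1/6); the Type I error rate is P(Y ≥ 4).
α = 1 − P(Y ≤ 3) = 1 − 634765625/725594112 = 90828487/725594112.

90828487/725594112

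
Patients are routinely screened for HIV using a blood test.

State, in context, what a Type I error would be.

A Type I error would mean concluding that the patient has HIV when in fact the patient does not have HIV.

With the conventional null hypothesis that the patient does not have HIV:
A Type I error is rejecting H₀ when H₀ is true.
Here that means flagging the patient as positive and ordering follow-up testing when actually the patient does not have HIV.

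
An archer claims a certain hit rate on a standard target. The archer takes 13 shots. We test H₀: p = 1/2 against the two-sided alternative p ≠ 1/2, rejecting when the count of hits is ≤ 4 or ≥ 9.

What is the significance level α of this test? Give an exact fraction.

1093/4096

α = P(Y ≤ 4 or Y ≥ 9 | p = 1/2), Y ~ Binomial(13, 1/2).
The two tails are symmetric, so α = 2·(1 + 13 + 78 + 286 + 715)/2^13 = 2186/8192 = 1093/4096.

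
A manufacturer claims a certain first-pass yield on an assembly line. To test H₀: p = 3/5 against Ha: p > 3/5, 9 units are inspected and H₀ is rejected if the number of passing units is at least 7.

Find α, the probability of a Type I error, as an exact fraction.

Under H₀, Y ~ Binomial(9, 3/5), and α = P(Y ≥ 7).
Summing C(9,j)(3/5)^j(2/5)^{9−j} for j = 7,…,9 gives 452709/1953125.

452709/1953125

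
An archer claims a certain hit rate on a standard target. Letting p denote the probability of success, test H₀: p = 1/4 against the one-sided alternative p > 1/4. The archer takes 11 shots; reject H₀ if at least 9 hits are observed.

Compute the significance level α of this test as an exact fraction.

Under H₀, Y ~ Binomial(11, 1/4), and α = P(Y ≥ 9).
Adding the binomial terms for j = 9 through 11 with p = 1/4 yields 529/4194304.

529/4194304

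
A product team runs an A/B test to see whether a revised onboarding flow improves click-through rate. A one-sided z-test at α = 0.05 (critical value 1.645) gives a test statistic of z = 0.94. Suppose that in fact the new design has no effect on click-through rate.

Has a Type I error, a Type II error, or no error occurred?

Neither — the decision is correct.

The conventional null hypothesis is that the new design has no effect on click-through rate.
Since z = 0.94 ≤ z* = 1.645, H₀ is not rejected.
H₀ is true (actually the new design has no effect on click-through rate).
The decision matches the true state — no error.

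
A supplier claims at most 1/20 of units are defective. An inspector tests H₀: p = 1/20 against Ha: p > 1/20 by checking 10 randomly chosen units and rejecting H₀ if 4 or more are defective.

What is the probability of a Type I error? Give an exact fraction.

α = P(reject H₀ | H₀ true) = P(X ≥ 4 | p = 1/20), X ~ Binomial(10, 1/20).
Computing the lower-tail complement: 1 − 2557367045279/2560000000000 = 2632954721/2560000000000.

2632954721/2560000000000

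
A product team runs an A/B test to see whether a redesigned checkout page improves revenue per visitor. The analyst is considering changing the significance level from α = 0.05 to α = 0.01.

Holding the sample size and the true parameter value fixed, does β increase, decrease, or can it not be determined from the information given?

It increases.

A smaller α moves the rejection region further into the tail. With the alternative true, more outcomes now fall outside the rejection region, so failing to reject becomes more likely.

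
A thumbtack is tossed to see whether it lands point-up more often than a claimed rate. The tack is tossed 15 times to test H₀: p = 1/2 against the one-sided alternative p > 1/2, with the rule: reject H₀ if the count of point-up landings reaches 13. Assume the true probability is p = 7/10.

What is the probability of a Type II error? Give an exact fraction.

873172285377237/1000000000000000

β = P(fail to reject H₀ | Ha true) = P(Y ≤ 12 | p = 7/10), Y ~ Binomial(15, 7/10).
Equivalently, β = 1 − P(Y ≥ 13) = 873172285377237/1000000000000000.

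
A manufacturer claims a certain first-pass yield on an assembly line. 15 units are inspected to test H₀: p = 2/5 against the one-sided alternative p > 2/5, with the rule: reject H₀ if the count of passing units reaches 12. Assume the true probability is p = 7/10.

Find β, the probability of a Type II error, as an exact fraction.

A Type II error is failing to reject when Ha holds: with p = 7/10, β = P(X ≤ 11).
Adding the binomial probabilities P(X=0)+…+P(X=11) at p = 7/10 gives 87891509014119/125000000000000.

87891509014119/125000000000000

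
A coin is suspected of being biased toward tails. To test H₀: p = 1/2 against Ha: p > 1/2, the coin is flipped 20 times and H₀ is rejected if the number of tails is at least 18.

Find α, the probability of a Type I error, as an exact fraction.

Under H₀, Y ~ Binomial(20, 1/2), and α = P(Y ≥ 18).
P(Y ≥ 18) = [C(20,18) + C(20,19) + C(20,20)] / 2^20 = (190 + 20 + 1) / 1048576 = 211/1048576.

211/1048576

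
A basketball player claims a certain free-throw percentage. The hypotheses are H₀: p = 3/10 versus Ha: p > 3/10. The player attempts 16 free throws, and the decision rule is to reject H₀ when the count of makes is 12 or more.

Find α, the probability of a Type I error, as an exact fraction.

531662610897/2000000000000000

Under H₀, Y ~ Binomial(16, 3/10), and α = P(Y ≥ 12).
P(Y ≥ 12) = Σ_{j=12}^{16} C(16,j)·(3/10)^j·(7/10)^{16-j} = 531662610897/2000000000000000.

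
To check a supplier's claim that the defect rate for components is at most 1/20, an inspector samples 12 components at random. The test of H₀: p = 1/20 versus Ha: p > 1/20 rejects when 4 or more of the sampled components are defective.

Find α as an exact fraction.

α = P(reject H₀ | H₀ true) = P(S ≥ 4 | p = 1/20), S ~ Binomial(12, 1/20).
Via the complement, α = 1 − Σ_{j=0}^{3} C(12,j)(1/20)^j(19/20)^{12-j} = 1832061525793/819200000000000.

1832061525793/819200000000000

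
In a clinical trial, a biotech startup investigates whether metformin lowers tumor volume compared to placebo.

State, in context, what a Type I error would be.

With the conventional null hypothesis that the drug has no effect on tumor volume:
A Type I error is rejecting H₀ when H₀ is true.
Here that means concluding that the drug is effective when actually the drug has no effect on tumor volume.

A Type I error would mean concluding that the drug lowers tumor volume when in fact the drug has no effect on tumor volume.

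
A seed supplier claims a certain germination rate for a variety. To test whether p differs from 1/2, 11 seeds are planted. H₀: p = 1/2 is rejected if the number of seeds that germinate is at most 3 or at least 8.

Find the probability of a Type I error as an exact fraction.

Under H₀, K ~ Binomial(11, 1/2); α is the probability of landing in either tail, P(K ≤ 3) + P(K ≥ 8).
By symmetry, α = 2·P(K ≤ 3) = 2·(1 + 11 + 55 + 165)/2048 = 464/2048 = 29/128.

29/128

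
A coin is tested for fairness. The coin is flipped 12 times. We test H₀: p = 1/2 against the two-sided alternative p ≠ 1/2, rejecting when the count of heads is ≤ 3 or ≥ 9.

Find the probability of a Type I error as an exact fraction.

299/2048

α = P(K ≤ 3 or K ≥ 9 | p = 1/2), K ~ Binomial(12, 1/2).
By symmetry, α = 2·P(K ≤ 3) = 2·(1 + 12 + 66 + 220)/4096 = 598/4096 = 299/2048.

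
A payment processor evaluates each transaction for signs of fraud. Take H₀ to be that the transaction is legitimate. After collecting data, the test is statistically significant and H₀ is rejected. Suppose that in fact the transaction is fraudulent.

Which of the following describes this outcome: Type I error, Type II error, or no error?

The test rejected a false H₀ — the decision matches the true state.

Neither — the decision is correct.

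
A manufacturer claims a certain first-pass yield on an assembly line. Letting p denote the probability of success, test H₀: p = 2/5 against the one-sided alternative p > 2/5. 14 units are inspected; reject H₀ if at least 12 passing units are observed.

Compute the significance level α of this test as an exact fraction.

3715072/6103515625

α = P(reject H₀ | H₀ true) = P(Y ≥ 12 | p = 2/5), with Y ~ Binomial(14, 2/5).
P(Y ≥ 12) = Σ_{j=12}^{14} C(14,j)·(2/5)^j·(3/5)^{14-j} = 3715072/6103515625.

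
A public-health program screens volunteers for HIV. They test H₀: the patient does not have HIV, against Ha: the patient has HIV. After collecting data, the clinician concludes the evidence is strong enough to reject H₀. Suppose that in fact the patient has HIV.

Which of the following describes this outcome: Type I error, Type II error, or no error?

No error — this is a correct decision.

The test rejected a false H₀ — the decision matches the true state.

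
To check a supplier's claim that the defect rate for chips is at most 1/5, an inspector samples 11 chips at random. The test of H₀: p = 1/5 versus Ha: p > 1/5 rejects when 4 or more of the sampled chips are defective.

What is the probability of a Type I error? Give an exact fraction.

α = P(reject H₀ | H₀ true) = P(Y ≥ 4 | p = 1/5), Y ~ Binomial(11, 1/5).
Via the complement, α = 1 − Σ_{j=0}^{3} C(11,j)(1/5)^j(4/5)^{11-j} = 12589/78125.

12589/78125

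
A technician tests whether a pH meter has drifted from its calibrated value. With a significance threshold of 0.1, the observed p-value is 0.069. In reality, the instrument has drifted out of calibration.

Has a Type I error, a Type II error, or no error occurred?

No error — this is a correct decision.

The conventional null hypothesis is that the instrument is correctly calibrated.
Since p = 0.069 < α = 0.1, H₀ is rejected.
H₀ is false (actually the instrument has drifted out of calibration).
The decision matches the true state — no error.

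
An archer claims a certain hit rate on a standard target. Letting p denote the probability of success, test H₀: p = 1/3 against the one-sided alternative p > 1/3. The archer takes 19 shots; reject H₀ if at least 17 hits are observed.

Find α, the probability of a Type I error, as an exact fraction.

The Type I error probability is α = P(X ≥ 17) computed under H₀, where X ~ Binomial(19, 1/3).
Adding the binomial terms for j = 17 through 19 with p = 1/3 yields 241/387420489.

241/387420489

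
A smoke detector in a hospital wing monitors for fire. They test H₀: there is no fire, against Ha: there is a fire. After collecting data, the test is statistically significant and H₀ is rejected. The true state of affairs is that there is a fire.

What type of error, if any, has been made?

No error (correct decision).

The test rejected a false H₀ — the decision matches the true state.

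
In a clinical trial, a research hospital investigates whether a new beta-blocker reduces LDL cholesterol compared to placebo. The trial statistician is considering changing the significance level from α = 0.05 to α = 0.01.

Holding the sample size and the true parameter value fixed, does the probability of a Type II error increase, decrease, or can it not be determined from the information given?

It increases.

Lowering α raises the bar for rejection; under Ha, the test now fails to reject on outcomes it previously would have rejected.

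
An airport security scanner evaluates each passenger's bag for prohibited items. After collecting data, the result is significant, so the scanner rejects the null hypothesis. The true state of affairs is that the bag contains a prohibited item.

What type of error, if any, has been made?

The conventional null hypothesis here is that the bag contains no prohibited items.
The test rejected a false H₀ — the decision matches the true state.

No error — this is a correct decision.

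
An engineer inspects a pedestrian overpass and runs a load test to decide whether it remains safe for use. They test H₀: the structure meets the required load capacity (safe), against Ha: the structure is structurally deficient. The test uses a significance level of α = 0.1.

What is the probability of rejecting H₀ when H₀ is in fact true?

0.1

The significance level α is, by definition, the probability of a Type I error — P(reject H₀ | H₀ true).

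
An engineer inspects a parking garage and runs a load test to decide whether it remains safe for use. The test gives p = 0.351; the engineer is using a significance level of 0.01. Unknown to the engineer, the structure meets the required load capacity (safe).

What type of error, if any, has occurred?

No error — this is a correct decision.

The conventional null hypothesis is that the structure meets the required load capacity (safe).
Since p = 0.351 ≥ α = 0.01, H₀ is not rejected.
H₀ is true (actually the structure meets the required load capacity (safe)).
The decision matches the true state — no error.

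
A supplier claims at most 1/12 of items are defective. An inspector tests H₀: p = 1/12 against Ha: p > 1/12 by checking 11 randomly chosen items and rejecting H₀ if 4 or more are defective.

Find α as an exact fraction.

305362129/30958682112

Under H₀, S ~ Binomial(11, 1/12); the Type I error rate is P(S ≥ 4).
Computing the lower-tail complement: 1 − 30653319983/30958682112 = 305362129/30958682112.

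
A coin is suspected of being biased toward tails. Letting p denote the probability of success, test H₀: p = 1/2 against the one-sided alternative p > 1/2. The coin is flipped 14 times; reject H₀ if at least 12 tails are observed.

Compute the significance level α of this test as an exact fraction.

Under H₀, X ~ Binomial(14, 1/2), and α = P(X ≥ 12).
P(X ≥ 12) = [C(14,12) + C(14,13) + C(14,14)] / 2^14 = (91 + 14 + 1) / 16384 = 106/16384 = 53/8192.

53/8192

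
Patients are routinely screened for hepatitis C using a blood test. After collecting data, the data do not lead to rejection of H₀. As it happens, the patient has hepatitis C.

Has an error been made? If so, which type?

Type II error

The conventional null hypothesis here is that the patient does not have hepatitis C.
H₀ was not rejected, but H₀ is actually false.
Failing to reject a false null hypothesis is a Type II error (false negative).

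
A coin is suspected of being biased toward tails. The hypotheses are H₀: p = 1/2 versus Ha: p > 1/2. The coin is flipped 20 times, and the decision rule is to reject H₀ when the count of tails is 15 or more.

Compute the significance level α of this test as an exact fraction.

5425/262144

α = P(reject H₀ | H₀ true) = P(S ≥ 15 | p = 1/2), with S ~ Binomial(20, 1/2).
Summing the upper tail: (15504 + 4845 + 1140 + 190 + 20 + 1) / 2^20 = 21700/1048576 = 5425/262144.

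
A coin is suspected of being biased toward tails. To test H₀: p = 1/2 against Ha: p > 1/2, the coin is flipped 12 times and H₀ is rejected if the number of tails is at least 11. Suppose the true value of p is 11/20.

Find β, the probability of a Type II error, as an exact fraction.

4062047911197291/4096000000000000

A Type II error is failing to reject when Ha holds: with p = 11/20, β = P(S ≤ 10).
Equivalently, β = 1 − P(S ≥ 11) = 4062047911197291/4096000000000000.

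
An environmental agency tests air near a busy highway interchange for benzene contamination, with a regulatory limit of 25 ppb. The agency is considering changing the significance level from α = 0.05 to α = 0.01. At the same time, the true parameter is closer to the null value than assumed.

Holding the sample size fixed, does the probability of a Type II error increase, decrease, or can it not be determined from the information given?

It increases.

Lowering α raises the bar for rejection; under Ha, the test now fails to reject on outcomes it previously would have rejected. A smaller departure from H₀ means the test statistic under Ha is distributed closer to where it would be under H₀; rejection becomes less likely. Both changes push β in the same direction.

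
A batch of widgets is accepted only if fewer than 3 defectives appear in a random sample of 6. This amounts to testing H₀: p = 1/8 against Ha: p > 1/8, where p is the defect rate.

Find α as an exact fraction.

3819/131072

Under H₀, X ~ Binomial(6, 1/8); the Type I error rate is P(X ≥ 3).
α = 1 − P(X ≤ 2) = 1 − 127253/131072 = 3819/131072.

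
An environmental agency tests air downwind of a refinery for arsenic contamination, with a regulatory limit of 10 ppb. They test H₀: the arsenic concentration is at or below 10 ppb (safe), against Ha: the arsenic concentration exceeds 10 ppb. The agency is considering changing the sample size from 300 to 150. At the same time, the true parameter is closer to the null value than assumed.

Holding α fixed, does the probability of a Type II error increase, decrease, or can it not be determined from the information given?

It increases.

A smaller sample increases the standard error, so the sampling distributions under H₀ and Ha overlap more. A smaller departure from H₀ means the test statistic under Ha is distributed closer to where it would be under H₀; rejection becomes less likely. Both changes push β in the same direction.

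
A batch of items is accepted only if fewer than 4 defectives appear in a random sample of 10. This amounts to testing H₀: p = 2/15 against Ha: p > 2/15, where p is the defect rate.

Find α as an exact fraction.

6543935072/192216796875

The significance level is the probability, assuming p = 2/15, of seeing 4 or more defectives in 10 draws.
α = 1 − P(S ≤ 3) = 1 − 185672861803/192216796875 = 6543935072/192216796875.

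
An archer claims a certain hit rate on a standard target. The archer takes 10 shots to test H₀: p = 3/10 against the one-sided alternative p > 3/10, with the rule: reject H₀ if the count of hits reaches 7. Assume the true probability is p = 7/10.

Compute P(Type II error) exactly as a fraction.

A Type II error is failing to reject when Ha holds: with p = 7/10, β = P(Y ≤ 6).
Summing C(10,j)·(7/10)^j·(3/10)^{10-j} for j = 0..6 gives 218993301/625000000.

218993301/625000000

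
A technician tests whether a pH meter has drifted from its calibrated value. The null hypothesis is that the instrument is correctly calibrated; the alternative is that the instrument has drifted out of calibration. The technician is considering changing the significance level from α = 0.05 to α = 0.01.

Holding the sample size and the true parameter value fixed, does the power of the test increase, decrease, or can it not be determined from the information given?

A smaller α moves the rejection region further into the tail. With the alternative true, more outcomes now fall outside the rejection region, so failing to reject becomes more likely.
Since power = 1 − β and β increases, power decreases.

It decreases.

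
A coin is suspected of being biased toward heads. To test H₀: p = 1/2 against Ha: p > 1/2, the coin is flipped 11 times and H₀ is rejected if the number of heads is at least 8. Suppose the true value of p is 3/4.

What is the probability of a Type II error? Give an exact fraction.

β = P(fail to reject H₀ | Ha true) = P(Y ≤ 7 | p = 3/4), Y ~ Binomial(11, 3/4).
Summing C(11,j)·(3/4)^j·(1/4)^{11-j} for j = 0..7 gives 150311/524288.

150311/524288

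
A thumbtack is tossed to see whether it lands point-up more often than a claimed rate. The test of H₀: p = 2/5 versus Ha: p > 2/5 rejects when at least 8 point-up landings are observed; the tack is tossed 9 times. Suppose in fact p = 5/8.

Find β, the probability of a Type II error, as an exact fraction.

3803679/4194304

Under the alternative p = 5/8, X ~ Binomial(9, 5/8); β is the probability the test does not reject, P(X < 8).
Equivalently, β = 1 − P(X ≥ 8) = 3803679/4194304.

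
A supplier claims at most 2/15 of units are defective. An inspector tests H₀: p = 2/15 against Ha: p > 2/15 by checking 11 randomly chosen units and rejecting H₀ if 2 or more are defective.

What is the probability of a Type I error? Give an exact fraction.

Under H₀, X ~ Binomial(11, 2/15); the Type I error rate is P(X ≥ 2).
Via the complement, α = 1 − Σ_{j=0}^{1} C(11,j)(2/15)^j(13/15)^{11-j} = 764941728932/1729951171875.

764941728932/1729951171875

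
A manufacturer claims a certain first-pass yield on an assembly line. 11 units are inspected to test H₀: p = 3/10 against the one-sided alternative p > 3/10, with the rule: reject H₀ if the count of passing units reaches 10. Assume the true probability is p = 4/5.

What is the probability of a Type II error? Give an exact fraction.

6619897/9765625

Under the alternative p = 4/5, Y ~ Binomial(11, 4/5); β is the probability the test does not reject, P(Y < 10).
Equivalently, β = 1 − P(Y ≥ 10) = 6619897/9765625.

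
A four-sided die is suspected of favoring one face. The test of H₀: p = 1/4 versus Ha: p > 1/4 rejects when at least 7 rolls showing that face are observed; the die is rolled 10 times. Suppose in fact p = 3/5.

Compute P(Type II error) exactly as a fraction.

6032416/9765625

A Type II error is failing to reject when Ha holds: with p = 3/5, β = P(K ≤ 6).
Summing C(10,j)·(3/5)^j·(2/5)^{10-j} for j = 0..6 gives 6032416/9765625.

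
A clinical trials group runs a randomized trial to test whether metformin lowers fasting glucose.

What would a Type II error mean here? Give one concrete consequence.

A Type II error would mean concluding that the drug has no effect on fasting glucose (or at least failing to establish that the drug lowers fasting glucose) when in fact the drug lowers fasting glucose. Consequence: the development investment is written off despite the drug actually working.

With the conventional null hypothesis that the drug has no effect on fasting glucose:
A Type II error is failing to reject H₀ when H₀ is false.
Here that means concluding there is insufficient evidence that the drug works when actually the drug lowers fasting glucose.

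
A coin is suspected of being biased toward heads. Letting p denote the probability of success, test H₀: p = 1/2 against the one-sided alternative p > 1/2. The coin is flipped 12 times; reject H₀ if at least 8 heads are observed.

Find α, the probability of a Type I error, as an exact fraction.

397/2048

The Type I error probability is α = P(S ≥ 8) computed under H₀, where S ~ Binomial(12, 1/2).
P(S ≥ 8) = [C(12,8) + C(12,9) + C(12,10) + C(12,11) + C(12,12)] / 2^12 = (495 + 220 + 66 + 12 + 1) / 4096 = 794/4096 = 397/2048.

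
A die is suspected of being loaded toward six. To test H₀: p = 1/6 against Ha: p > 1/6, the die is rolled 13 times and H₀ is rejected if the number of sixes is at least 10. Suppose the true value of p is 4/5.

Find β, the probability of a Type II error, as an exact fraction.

Under the alternative p = 4/5, S ~ Binomial(13, 4/5); β is the probability the test does not reject, P(S < 10).
Adding the binomial probabilities P(S=0)+…+P(S=9) at p = 4/5 gives 61688401/244140625.

61688401/244140625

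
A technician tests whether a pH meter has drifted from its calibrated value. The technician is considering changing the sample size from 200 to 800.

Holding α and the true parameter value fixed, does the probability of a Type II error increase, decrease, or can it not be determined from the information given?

It decreases.

A larger sample reduces the standard error, pulling the sampling distribution under Ha further from the non-rejection region.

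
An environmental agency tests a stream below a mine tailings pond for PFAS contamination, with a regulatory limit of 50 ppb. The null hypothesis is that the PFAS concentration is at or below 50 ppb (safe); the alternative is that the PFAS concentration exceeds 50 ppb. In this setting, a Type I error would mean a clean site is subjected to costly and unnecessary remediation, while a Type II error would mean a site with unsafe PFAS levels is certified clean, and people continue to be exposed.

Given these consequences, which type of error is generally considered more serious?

Type II error

The Type II consequence (a site with unsafe PFAS levels is certified clean, and people continue to be exposed) is more severe than the Type I consequence (a clean site is subjected to costly and unnecessary remediation).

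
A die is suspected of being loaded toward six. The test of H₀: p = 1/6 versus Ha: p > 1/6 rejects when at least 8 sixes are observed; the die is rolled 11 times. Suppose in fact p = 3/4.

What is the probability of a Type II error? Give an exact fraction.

150311/524288

Under the alternative p = 3/4, K ~ Binomial(11, 3/4); β is the probability the test does not reject, P(K < 8).
Summing C(11,j)·(3/4)^j·(1/4)^{11-j} for j = 0..7 gives 150311/524288.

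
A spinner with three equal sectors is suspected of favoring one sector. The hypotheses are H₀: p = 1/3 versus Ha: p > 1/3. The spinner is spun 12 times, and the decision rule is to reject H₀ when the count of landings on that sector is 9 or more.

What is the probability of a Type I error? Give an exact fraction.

683/177147

Under H₀, Y ~ Binomial(12, 1/3), and α = P(Y ≥ 9).
Adding the binomial terms for j = 9 through 12 with p = 1/3 yields 683/177147.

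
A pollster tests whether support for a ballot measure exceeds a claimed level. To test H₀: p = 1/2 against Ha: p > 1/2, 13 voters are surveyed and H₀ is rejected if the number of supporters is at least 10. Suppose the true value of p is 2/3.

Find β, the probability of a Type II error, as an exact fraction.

Under the alternative p = 2/3, K ~ Binomial(13, 2/3); β is the probability the test does not reject, P(K < 10).
Adding the binomial probabilities P(K=0)+…+P(K=9) at p = 2/3 gives 1080275/1594323.

1080275/1594323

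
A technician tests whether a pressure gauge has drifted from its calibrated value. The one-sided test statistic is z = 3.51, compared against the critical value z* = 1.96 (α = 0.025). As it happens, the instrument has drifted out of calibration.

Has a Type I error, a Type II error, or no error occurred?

The conventional null hypothesis is that the instrument is correctly calibrated.
Since z = 3.51 > z* = 1.96, H₀ is rejected.
H₀ is false (actually the instrument has drifted out of calibration).
The decision matches the true state — no error.

No error — this is a correct decision.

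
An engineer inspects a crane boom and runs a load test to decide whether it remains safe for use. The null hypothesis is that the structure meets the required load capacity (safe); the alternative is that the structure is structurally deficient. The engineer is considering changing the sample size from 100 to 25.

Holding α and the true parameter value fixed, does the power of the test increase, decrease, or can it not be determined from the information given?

It decreases.

A smaller sample increases the standard error, so the sampling distributions under H₀ and Ha overlap more.
Since power = 1 − β and β increases, power decreases.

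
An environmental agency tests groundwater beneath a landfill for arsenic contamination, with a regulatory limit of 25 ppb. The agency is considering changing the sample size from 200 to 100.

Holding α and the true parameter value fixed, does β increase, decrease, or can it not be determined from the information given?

With less data the test statistic is noisier; under Ha, more outcomes land inside the acceptance region.

It increases.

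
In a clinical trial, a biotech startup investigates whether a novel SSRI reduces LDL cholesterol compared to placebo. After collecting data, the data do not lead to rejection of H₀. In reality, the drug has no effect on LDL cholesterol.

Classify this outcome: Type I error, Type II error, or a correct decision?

The conventional null hypothesis here is that the drug has no effect on LDL cholesterol.
The test retained a true H₀ — the decision matches the true state.

No error (correct decision).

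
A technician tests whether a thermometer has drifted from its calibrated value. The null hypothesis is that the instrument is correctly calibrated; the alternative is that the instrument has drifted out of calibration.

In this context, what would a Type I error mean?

A Type I error is rejecting H₀ when H₀ is true.
Here that means pulling the instrument for recalibration when actually the instrument is correctly calibrated.

A Type I error would mean concluding that the instrument has drifted out of calibration when in fact the instrument is correctly calibrated.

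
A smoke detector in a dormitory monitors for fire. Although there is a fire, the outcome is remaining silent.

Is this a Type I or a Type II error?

The null hypothesis here is that there is no fire.
'Remaining silent' corresponds to failing to reject H₀.
H₀ was not rejected but H₀ is false — a Type II error (false negative).

Type II error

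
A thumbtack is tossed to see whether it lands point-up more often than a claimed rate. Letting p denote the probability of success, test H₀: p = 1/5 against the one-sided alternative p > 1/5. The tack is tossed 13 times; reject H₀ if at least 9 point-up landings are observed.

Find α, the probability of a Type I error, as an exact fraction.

40529/244140625

The Type I error probability is α = P(S ≥ 9) computed under H₀, where S ~ Binomial(13, 1/5).
Adding the binomial terms for j = 9 through 13 with p = 1/5 yields 40529/244140625.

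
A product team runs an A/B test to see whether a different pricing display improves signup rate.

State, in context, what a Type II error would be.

A Type II error would mean concluding that the new design has no effect on signup rate (or at least failing to establish that the new design increases signup rate) when in fact the new design increases signup rate.

With the conventional null hypothesis that the new design has no effect on signup rate:
A Type II error is failing to reject H₀ when H₀ is false.
Here that means keeping the current design when actually the new design increases signup rate.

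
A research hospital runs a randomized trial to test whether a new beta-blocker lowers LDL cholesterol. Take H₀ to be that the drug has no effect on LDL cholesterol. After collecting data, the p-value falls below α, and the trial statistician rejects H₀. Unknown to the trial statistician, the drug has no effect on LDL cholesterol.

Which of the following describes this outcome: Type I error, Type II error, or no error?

H₀ was rejected, but H₀ is actually true.
Rejecting a true null hypothesis is a Type I error (false positive).

Type I error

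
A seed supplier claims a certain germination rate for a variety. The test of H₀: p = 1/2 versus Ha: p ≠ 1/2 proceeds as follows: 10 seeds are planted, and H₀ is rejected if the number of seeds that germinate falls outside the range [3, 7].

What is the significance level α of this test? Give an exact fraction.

The significance level is the null-hypothesis probability of the rejection region {≤2} ∪ {≥8}.
The two tails are symmetric, so α = 2·(1 + 10 + 45)/2^10 = 112/1024 = 7/64.

7/64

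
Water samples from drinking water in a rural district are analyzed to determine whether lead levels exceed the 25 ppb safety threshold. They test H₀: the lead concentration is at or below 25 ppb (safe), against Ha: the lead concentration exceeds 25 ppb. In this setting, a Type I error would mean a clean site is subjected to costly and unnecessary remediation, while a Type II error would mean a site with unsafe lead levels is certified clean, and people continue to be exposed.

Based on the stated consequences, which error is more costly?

Type II error

The Type II consequence (a site with unsafe lead levels is certified clean, and people continue to be exposed) is more severe than the Type I consequence (a clean site is subjected to costly and unnecessary remediation).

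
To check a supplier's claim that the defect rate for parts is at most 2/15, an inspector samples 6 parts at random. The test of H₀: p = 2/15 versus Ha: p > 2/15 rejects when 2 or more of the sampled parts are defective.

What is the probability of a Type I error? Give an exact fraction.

α = P(reject H₀ | H₀ true) = P(X ≥ 2 | p = 2/15), X ~ Binomial(6, 2/15).
α = 1 − P(X ≤ 1) = 1 − 371293/455625 = 84332/455625.

84332/455625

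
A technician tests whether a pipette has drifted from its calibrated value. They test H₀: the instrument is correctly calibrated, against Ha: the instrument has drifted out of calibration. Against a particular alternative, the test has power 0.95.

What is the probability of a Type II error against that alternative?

0.05

Power = 1 − β, so β = 1 − 0.95 = 0.05.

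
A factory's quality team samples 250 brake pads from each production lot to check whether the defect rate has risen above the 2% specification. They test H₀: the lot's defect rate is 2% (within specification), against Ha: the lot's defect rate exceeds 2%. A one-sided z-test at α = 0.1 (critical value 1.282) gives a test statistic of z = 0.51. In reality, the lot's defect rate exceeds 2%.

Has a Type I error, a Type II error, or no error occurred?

Type II error

Since z = 0.51 ≤ z* = 1.282, H₀ is not rejected.
H₀ is false (actually the lot's defect rate exceeds 2%).
Failing to reject a false H₀ is a Type II error.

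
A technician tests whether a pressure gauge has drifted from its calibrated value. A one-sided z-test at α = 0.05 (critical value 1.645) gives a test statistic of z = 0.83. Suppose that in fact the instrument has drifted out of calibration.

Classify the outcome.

The conventional null hypothesis is that the instrument is correctly calibrated.
Since z = 0.83 ≤ z* = 1.645, H₀ is not rejected.
H₀ is false (actually the instrument has drifted out of calibration).
Failing to reject a false H₀ is a Type II error.

Type II error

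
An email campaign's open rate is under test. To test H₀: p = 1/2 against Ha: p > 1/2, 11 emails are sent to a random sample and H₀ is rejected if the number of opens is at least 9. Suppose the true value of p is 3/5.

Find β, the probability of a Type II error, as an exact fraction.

8604328/9765625

β = P(fail to reject H₀ | Ha true) = P(K ≤ 8 | p = 3/5), K ~ Binomial(11, 3/5).
Equivalently, β = 1 − P(K ≥ 9) = 8604328/9765625.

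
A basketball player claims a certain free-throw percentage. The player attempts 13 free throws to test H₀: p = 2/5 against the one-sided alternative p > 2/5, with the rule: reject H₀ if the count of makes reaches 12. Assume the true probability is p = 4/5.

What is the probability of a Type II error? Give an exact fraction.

935490453/1220703125

β = P(fail to reject H₀ | Ha true) = P(K ≤ 11 | p = 4/5), K ~ Binomial(13, 4/5).
Summing C(13,j)·(4/5)^j·(1/5)^{13-j} for j = 0..11 gives 935490453/1220703125.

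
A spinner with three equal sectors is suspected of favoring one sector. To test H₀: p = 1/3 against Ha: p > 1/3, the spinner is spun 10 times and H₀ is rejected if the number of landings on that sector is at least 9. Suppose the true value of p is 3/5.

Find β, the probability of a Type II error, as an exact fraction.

9312916/9765625

A Type II error is failing to reject when Ha holds: with p = 3/5, β = P(Y ≤ 8).
Summing C(10,j)·(3/5)^j·(2/5)^{10-j} for j = 0..8 gives 9312916/9765625.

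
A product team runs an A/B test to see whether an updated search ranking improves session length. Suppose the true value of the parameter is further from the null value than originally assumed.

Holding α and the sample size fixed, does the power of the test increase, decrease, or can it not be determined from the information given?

The further the true parameter sits from the null value, the more of the Ha sampling distribution falls in the rejection region.
Since power = 1 − β and β decreases, power increases.

It increases.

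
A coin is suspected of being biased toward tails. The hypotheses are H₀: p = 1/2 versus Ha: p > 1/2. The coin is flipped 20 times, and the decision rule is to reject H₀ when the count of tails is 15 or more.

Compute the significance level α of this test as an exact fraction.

5425/262144

Under H₀, X ~ Binomial(20, 1/2), and α = P(X ≥ 15).
P(X ≥ 15) = [C(20,15) + C(20,16) + C(20,17) + C(20,18) + C(20,19) + C(20,20)] / 2^20 = (15504 + 4845 + 1140 + 190 + 20 + 1) / 1048576 = 21700/1048576 = 5425/262144.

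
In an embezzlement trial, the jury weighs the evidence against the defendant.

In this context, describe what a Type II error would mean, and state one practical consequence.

A Type II error would mean concluding that the defendant is innocent (or at least failing to establish that the defendant is guilty) when in fact the defendant is guilty. Consequence: a guilty person goes free.

With the conventional null hypothesis that the defendant is innocent:
A Type II error is failing to reject H₀ when H₀ is false.
Here that means acquitting the defendant when actually the defendant is guilty.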